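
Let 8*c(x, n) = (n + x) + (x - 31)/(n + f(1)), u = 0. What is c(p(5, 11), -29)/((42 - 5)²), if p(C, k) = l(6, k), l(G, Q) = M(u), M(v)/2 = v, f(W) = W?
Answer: -781/306656 ≈ -0.0025468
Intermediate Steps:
M(v) = 2*v
l(G, Q) = 0 (l(G, Q) = 2*0 = 0)
p(C, k) = 0
c(x, n) = n/8 + x/8 + (-31 + x)/(8*(1 + n)) (c(x, n) = ((n + x) + (x - 31)/(n + 1))/8 = ((n + x) + (-31 + x)/(1 + n))/8 = (n + x + (-31 + x)/(1 + n))/8 = n/8 + x/8 + (-31 + x)/(8*(1 + n)))
c(p(5, 11), -29)/((42 - 5)²) = ((-31 - 29 + (-29)² + 2*0 - 29*0)/(8*(1 - 29)))/((42 - 5)²) = ((⅛)*(-31 - 29 + 841 + 0 + 0)/(-28))/(37²) = ((⅛)*(-1/28)*781)/1369 = -781/224*1/1369 = -781/306656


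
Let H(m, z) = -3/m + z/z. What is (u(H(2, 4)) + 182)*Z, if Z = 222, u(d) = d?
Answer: 40293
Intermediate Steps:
H(m, z) = 1 - 3/m (H(m, z) = -3/m + 1 = 1 - 3/m)
(u(H(2, 4)) + 182)*Z = ((-3 + 2)/2 + 182)*222 = ((½)*(-1) + 182)*222 = (-½ + 182)*222 = (363/2)*222 = 40293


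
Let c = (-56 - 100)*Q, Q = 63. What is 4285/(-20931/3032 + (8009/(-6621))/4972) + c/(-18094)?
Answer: -193298778604690842/311698408929841 ≈ -620.15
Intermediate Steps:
c = -9828 (c = (-56 - 100)*63 = -156*63 = -9828)
4285/(-20931/3032 + (8009/(-6621))/4972) + c/(-18094) = 4285/(-20931/3032 + (8009/(-6621))/4972) - 9828/(-18094) = 4285/(-20931*1/3032 + (8009*(-1/6621))*(1/4972)) - 9828*(-1/18094) = 4285/(-20931/3032 - 8009/6621*1/4972) + 4914/9047 = 4285/(-20931/3032 - 8009/32919612) + 4914/9047 = 4285/(-172266170515/24953065896) + 4914/9047 = 4285*(-24953065896/172266170515) + 4914/9047 = -21384777472872/34453234103 + 4914/9047 = -193298778604690842/311698408929841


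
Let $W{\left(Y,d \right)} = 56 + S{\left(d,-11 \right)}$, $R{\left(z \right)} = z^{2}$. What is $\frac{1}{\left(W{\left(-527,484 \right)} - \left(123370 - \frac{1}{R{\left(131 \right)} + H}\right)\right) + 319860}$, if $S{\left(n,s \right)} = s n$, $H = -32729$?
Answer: $\frac{15568}{2976944095} \approx 5.2295 \cdot 10^{-6}$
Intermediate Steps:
$S{\left(n,s \right)} = n s$
$W{\left(Y,d \right)} = 56 - 11 d$ ($W{\left(Y,d \right)} = 56 + d \left(-11\right) = 56 - 11 d$)
$\frac{1}{\left(W{\left(-527,484 \right)} - \left(123370 - \frac{1}{R{\left(131 \right)} + H}\right)\right) + 319860} = \frac{1}{\left(\left(56 - 5324\right) - \left(123370 - \frac{1}{131^{2} - 32729}\right)\right) + 319860} = \frac{1}{\left(\left(56 - 5324\right) - \left(123370 - \frac{1}{17161 - 32729}\right)\right) + 319860} = \frac{1}{\left(-5268 - \left(123370 - \frac{1}{-15568}\right)\right) + 319860} = \frac{1}{\left(-5268 - \frac{1920624161}{15568}\right) + 319860} = \frac{1}{- \frac{2002636385}{15568} + 319860} = \frac{1}{\frac{2976944095}{15568}} = \frac{15568}{2976944095}$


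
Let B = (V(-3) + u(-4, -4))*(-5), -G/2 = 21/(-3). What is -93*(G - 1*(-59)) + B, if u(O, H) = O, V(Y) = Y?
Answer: -6754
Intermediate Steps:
G = 14 (G = -42/(-3) = -42*(-1)/3 = -2*(-7) = 14)
B = 35 (B = (-3 - 4)*(-5) = -7*(-5) = 35)
-93*(G - 1*(-59)) + B = -93*(14 - 1*(-59)) + 35 = -93*(14 + 59) + 35 = -93*73 + 35 = -6789 + 35 = -6754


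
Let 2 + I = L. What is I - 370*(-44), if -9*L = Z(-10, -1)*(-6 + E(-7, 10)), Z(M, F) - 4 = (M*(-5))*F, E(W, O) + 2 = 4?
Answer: 146318/9 ≈ 16258.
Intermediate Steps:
E(W, O) = 2 (E(W, O) = -2 + 4 = 2)
Z(M, F) = 4 - 5*F*M (Z(M, F) = 4 + (M*(-5))*F = 4 + (-5*M)*F = 4 - 5*F*M)
L = -184/9 (L = -(4 - 5*(-1)*(-10))*(-6 + 2)/9 = -(4 - 50)*(-4)/9 = -(-46)*(-4)/9 = -1/9*184 = -184/9 ≈ -20.444)
I = -202/9 (I = -2 - 184/9 = -202/9 ≈ -22.444)
I - 370*(-44) = -202/9 - 370*(-44) = -202/9 - 1*(-16280) = -202/9 + 16280 = 146318/9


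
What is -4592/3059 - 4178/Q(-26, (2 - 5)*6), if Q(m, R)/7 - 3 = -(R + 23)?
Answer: 908301/3059 ≈ 296.93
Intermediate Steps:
Q(m, R) = -140 - 7*R (Q(m, R) = 21 + 7*(-(R + 23)) = 21 + 7*(-(23 + R)) = 21 + 7*(-23 - R) = 21 + (-161 - 7*R) = -140 - 7*R)
-4592/3059 - 4178/Q(-26, (2 - 5)*6) = -4592/3059 - 4178/(-140 - 7*(2 - 5)*6) = -4592*1/3059 - 4178/(-140 - (-21)*6) = -656/437 - 4178/(-140 - 7*(-18)) = -656/437 - 4178/(-140 + 126) = -656/437 - 4178/(-14) = -656/437 - 4178*(-1/14) = -656/437 + 2089/7 = 908301/3059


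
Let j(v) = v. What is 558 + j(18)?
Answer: 576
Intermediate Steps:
558 + j(18) = 558 + 18 = 576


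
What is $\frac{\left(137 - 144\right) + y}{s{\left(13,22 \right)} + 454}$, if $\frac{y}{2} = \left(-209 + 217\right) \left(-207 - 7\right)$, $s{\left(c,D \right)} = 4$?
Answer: $- \frac{3431}{458} \approx -7.4913$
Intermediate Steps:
$y = -3424$ ($y = 2 \left(-209 + 217\right) \left(-207 - 7\right) = 2 \cdot 8 \left(-214\right) = 2 \left(-1712\right) = -3424$)
$\frac{\left(137 - 144\right) + y}{s{\left(13,22 \right)} + 454} = \frac{\left(137 - 144\right) - 3424}{4 + 454} = \frac{-7 - 3424}{458} = \left(-3431\right) \frac{1}{458} = - \frac{3431}{458}$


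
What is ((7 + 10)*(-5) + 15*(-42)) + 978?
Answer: 263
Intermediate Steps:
((7 + 10)*(-5) + 15*(-42)) + 978 = (17*(-5) - 630) + 978 = (-85 - 630) + 978 = -715 + 978 = 263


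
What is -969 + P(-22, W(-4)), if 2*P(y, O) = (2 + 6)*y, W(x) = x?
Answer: -1057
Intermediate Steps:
P(y, O) = 4*y (P(y, O) = ((2 + 6)*y)/2 = (8*y)/2 = 4*y)
-969 + P(-22, W(-4)) = -969 + 4*(-22) = -969 - 88 = -1057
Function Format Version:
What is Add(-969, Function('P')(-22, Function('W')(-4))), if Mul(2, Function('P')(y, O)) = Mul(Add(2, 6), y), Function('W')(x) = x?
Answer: -1057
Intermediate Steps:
Function('P')(y, O) = Mul(4, y) (Function('P')(y, O) = Mul(Rational(1, 2), Mul(Add(2, 6), y)) = Mul(Rational(1, 2), Mul(8, y)) = Mul(4, y))
Add(-969, Function('P')(-22, Function('W')(-4))) = Add(-969, Mul(4, -22)) = Add(-969, -88) = -1057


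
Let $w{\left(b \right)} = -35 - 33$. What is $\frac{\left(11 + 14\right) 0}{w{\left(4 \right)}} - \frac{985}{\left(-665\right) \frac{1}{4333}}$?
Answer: $\frac{121943}{19} \approx 6418.1$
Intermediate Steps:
$w{\left(b \right)} = -68$
$\frac{\left(11 + 14\right) 0}{w{\left(4 \right)}} - \frac{985}{\left(-665\right) \frac{1}{4333}} = \frac{\left(11 + 14\right) 0}{-68} - \frac{985}{\left(-665\right) \frac{1}{4333}} = 25 \cdot 0 \left(- \frac{1}{68}\right) - \frac{985}{\left(-665\right) \frac{1}{4333}} = 0 \left(- \frac{1}{68}\right) - \frac{985}{- \frac{95}{619}} = 0 - - \frac{121943}{19} = 0 + \frac{121943}{19} = \frac{121943}{19}$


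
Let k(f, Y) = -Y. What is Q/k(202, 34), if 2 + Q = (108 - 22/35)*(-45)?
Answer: 16918/119 ≈ 142.17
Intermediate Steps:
Q = -33836/7 (Q = -2 + (108 - 22/35)*(-45) = -2 + (3758/35)*(-45) = -2 - 33822/7 = -33836/7 ≈ -4833.7)
Q/k(202, 34) = -33836/(7*((-1*34))) = -33836/7/(-34) = -33836/7*(-1/34) = 16918/119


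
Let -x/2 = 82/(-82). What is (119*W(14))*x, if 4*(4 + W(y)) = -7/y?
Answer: -3927/4 ≈ -981.75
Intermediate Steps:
W(y) = -4 - 7/(4*y) (W(y) = -4 + (-7/y)/4 = -4 - 7/(4*y))
x = 2 (x = -164/(-82) = -164*(-1)/82 = -2*(-1) = 2)
(119*W(14))*x = (119*(-4 - 7/4/14))*2 = (119*(-4 - 7/4*1/14))*2 = (119*(-4 - 1/8))*2 = (119*(-33/8))*2 = -3927/8*2 = -3927/4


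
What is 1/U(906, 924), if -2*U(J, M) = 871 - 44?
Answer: -2/827 ≈ -0.0024184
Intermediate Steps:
U(J, M) = -827/2 (U(J, M) = -(871 - 44)/2 = -½*827 = -827/2)
1/U(906, 924) = 1/(-827/2) = -2/827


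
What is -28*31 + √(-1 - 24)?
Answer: -868 + 5*I ≈ -868.0 + 5.0*I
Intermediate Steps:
-28*31 + √(-1 - 24) = -868 + √(-25) = -868 + 5*I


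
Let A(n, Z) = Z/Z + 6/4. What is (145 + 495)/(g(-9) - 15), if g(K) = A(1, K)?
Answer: -256/5 ≈ -51.200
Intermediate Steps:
A(n, Z) = 5/2 (A(n, Z) = 1 + 6*(¼) = 1 + 3/2 = 5/2)
g(K) = 5/2
(145 + 495)/(g(-9) - 15) = (145 + 495)/(5/2 - 15) = 640/(-25/2) = 640*(-2/25) = -256/5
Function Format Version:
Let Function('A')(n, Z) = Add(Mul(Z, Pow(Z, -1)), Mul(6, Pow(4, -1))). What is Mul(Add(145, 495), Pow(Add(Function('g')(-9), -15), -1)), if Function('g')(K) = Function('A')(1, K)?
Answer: Rational(-256, 5) ≈ -51.200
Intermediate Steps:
Function('A')(n, Z) = Rational(5, 2) (Function('A')(n, Z) = Add(1, Mul(6, Rational(1, 4))) = Add(1, Rational(3, 2)) = Rational(5, 2))
Function('g')(K) = Rational(5, 2)
Mul(Add(145, 495), Pow(Add(Function('g')(-9), -15), -1)) = Mul(Add(145, 495), Pow(Add(Rational(5, 2), -15), -1)) = Mul(640, Pow(Rational(-25, 2), -1)) = Mul(640, Rational(-2, 25)) = Rational(-256, 5)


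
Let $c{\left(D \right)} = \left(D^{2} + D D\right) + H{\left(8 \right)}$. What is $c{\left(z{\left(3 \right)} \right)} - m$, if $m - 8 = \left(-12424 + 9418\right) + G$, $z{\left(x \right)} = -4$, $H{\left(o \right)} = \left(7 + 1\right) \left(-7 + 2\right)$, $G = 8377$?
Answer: $-5387$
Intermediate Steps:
$H{\left(o \right)} = -40$ ($H{\left(o \right)} = 8 \left(-5\right) = -40$)
$c{\left(D \right)} = -40 + 2 D^{2}$ ($c{\left(D \right)} = \left(D^{2} + D D\right) - 40 = \left(D^{2} + D^{2}\right) - 40 = 2 D^{2} - 40 = -40 + 2 D^{2}$)
$m = 5379$ ($m = 8 + \left(\left(-12424 + 9418\right) + 8377\right) = 8 + \left(-3006 + 8377\right) = 8 + 5371 = 5379$)
$c{\left(z{\left(3 \right)} \right)} - m = \left(-40 + 2 \left(-4\right)^{2}\right) - 5379 = \left(-40 + 2 \cdot 16\right) - 5379 = \left(-40 + 32\right) - 5379 = -8 - 5379 = -5387$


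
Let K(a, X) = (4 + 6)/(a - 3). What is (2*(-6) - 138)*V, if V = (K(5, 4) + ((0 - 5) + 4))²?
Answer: -2400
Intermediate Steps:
K(a, X) = 10/(-3 + a)
V = 16 (V = (10/(-3 + 5) + ((0 - 5) + 4))² = (10/2 + (-5 + 4))² = (10*(½) - 1)² = (5 - 1)² = 4² = 16)
(2*(-6) - 138)*V = (2*(-6) - 138)*16 = (-12 - 138)*16 = -150*16 = -2400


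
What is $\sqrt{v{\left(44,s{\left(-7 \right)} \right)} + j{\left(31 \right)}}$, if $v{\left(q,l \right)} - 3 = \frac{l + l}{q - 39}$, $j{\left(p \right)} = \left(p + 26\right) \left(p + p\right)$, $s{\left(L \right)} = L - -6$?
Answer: $\frac{\sqrt{88415}}{5} \approx 59.469$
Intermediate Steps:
$s{\left(L \right)} = 6 + L$ ($s{\left(L \right)} = L + 6 = 6 + L$)
$j{\left(p \right)} = 2 p \left(26 + p\right)$ ($j{\left(p \right)} = \left(26 + p\right) 2 p = 2 p \left(26 + p\right)$)
$v{\left(q,l \right)} = 3 + \frac{2 l}{-39 + q}$ ($v{\left(q,l \right)} = 3 + \frac{l + l}{q - 39} = 3 + \frac{2 l}{-39 + q}$)
$\sqrt{v{\left(44,s{\left(-7 \right)} \right)} + j{\left(31 \right)}} = \sqrt{\frac{-117 + 2 \left(6 - 7\right) + 3 \cdot 44}{-39 + 44} + 2 \cdot 31 \left(26 + 31\right)} = \sqrt{\frac{-117 + 2 \left(-1\right) + 132}{5} + 2 \cdot 31 \cdot 57} = \sqrt{\frac{-117 - 2 + 132}{5} + 3534} = \sqrt{\frac{1}{5} \cdot 13 + 3534} = \sqrt{\frac{13}{5} + 3534} = \sqrt{\frac{17683}{5}} = \frac{\sqrt{88415}}{5}$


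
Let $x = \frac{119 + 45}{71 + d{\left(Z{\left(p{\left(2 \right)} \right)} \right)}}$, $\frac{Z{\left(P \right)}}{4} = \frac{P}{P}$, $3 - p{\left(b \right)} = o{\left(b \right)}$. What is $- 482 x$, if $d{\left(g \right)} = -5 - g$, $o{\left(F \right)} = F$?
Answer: $- \frac{39524}{31} \approx -1275.0$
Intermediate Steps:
$p{\left(b \right)} = 3 - b$
$Z{\left(P \right)} = 4$ ($Z{\left(P \right)} = 4 \frac{P}{P} = 4 \cdot 1 = 4$)
$x = \frac{82}{31}$ ($x = \frac{119 + 45}{71 - 9} = \frac{164}{71 - 9} = \frac{164}{62} = 164 \cdot \frac{1}{62} = \frac{82}{31} \approx 2.6452$)
$- 482 x = \left(-482\right) \frac{82}{31} = - \frac{39524}{31}$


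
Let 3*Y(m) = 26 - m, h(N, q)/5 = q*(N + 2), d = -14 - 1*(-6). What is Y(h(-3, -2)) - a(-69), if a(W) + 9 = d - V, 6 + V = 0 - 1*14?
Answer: 7/3 ≈ 2.3333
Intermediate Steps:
d = -8 (d = -14 + 6 = -8)
h(N, q) = 5*q*(2 + N) (h(N, q) = 5*(q*(N + 2)) = 5*(q*(2 + N)) = 5*q*(2 + N))
Y(m) = 26/3 - m/3 (Y(m) = (26 - m)/3 = 26/3 - m/3)
V = -20 (V = -6 + (0 - 1*14) = -6 + (0 - 14) = -6 - 14 = -20)
a(W) = 3 (a(W) = -9 + (-8 - 1*(-20)) = -9 + (-8 + 20) = -9 + 12 = 3)
Y(h(-3, -2)) - a(-69) = (26/3 - 5*(-2)*(2 - 3)/3) - 1*3 = (26/3 - 5*(-2)*(-1)/3) - 3 = (26/3 - ⅓*10) - 3 = (26/3 - 10/3) - 3 = 16/3 - 3 = 7/3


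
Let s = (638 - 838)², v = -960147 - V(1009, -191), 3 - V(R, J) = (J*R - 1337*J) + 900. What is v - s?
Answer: -936602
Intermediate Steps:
V(R, J) = -897 + 1337*J - J*R (V(R, J) = 3 - ((J*R - 1337*J) + 900) = 3 - ((-1337*J + J*R) + 900) = 3 - (900 - 1337*J + J*R) = 3 + (-900 + 1337*J - J*R) = -897 + 1337*J - J*R)
v = -896602 (v = -960147 - (-897 + 1337*(-191) - 1*(-191)*1009) = -960147 - (-897 - 255367 + 192719) = -960147 - 1*(-63545) = -960147 + 63545 = -896602)
s = 40000 (s = (-200)² = 40000)
v - s = -896602 - 1*40000 = -896602 - 40000 = -936602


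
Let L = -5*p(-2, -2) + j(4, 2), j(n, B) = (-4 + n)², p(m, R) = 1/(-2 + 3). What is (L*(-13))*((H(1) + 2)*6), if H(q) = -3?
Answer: -390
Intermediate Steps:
p(m, R) = 1 (p(m, R) = 1/1 = 1)
L = -5 (L = -5*1 + (-4 + 4)² = -5 + 0² = -5 + 0 = -5)
(L*(-13))*((H(1) + 2)*6) = (-5*(-13))*((-3 + 2)*6) = 65*(-1*6) = 65*(-6) = -390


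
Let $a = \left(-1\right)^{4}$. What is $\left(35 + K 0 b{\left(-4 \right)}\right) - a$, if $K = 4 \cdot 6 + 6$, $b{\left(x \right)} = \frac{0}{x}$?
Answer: $34$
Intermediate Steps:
$b{\left(x \right)} = 0$
$K = 30$ ($K = 24 + 6 = 30$)
$a = 1$
$\left(35 + K 0 b{\left(-4 \right)}\right) - a = \left(35 + 30 \cdot 0 \cdot 0\right) - 1 = \left(35 + 0 \cdot 0\right) - 1 = \left(35 + 0\right) - 1 = 35 - 1 = 34$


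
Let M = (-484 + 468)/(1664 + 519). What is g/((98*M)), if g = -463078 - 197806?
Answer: 51525349/56 ≈ 9.2010e+5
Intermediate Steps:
M = -16/2183 ≈ -0.0073294
g = -660884
g/((98*M)) = -660884/(98*(-16/2183)) = -660884/(-1568/2183) = -660884*(-2183/1568) = 51525349/56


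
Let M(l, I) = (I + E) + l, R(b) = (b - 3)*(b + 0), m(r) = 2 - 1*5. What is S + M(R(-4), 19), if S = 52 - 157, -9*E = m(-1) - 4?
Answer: -515/9 ≈ -57.222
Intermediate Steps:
m(r) = -3 (m(r) = 2 - 5 = -3)
R(b) = b*(-3 + b) (R(b) = (-3 + b)*b = b*(-3 + b))
E = 7/9 (E = -(-3 - 4)/9 = -⅑*(-7) = 7/9 ≈ 0.77778)
M(l, I) = 7/9 + I + l (M(l, I) = (I + 7/9) + l = (7/9 + I) + l = 7/9 + I + l)
S = -105
S + M(R(-4), 19) = -105 + (7/9 + 19 - 4*(-3 - 4)) = -105 + (7/9 + 19 - 4*(-7)) = -105 + (7/9 + 19 + 28) = -105 + 430/9 = -515/9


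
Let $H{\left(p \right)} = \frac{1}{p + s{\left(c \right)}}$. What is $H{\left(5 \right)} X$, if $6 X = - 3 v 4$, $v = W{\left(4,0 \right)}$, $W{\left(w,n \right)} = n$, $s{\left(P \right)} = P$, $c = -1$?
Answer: $0$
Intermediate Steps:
$v = 0$
$H{\left(p \right)} = \frac{1}{-1 + p}$ ($H{\left(p \right)} = \frac{1}{p - 1} = \frac{1}{-1 + p}$)
$X = 0$ ($X = \frac{\left(-3\right) 0 \cdot 4}{6} = \frac{0 \cdot 4}{6} = \frac{1}{6} \cdot 0 = 0$)
$H{\left(5 \right)} X = \frac{1}{-1 + 5} \cdot 0 = \frac{1}{4} \cdot 0 = 0$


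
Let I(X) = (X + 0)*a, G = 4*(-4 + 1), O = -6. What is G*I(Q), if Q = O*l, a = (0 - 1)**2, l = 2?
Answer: 144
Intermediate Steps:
a = 1 (a = (-1)**2 = 1)
G = -12 (G = 4*(-3) = -12)
Q = -12 (Q = -6*2 = -12)
I(X) = X (I(X) = (X + 0)*1 = X*1 = X)
G*I(Q) = -12*(-12) = 144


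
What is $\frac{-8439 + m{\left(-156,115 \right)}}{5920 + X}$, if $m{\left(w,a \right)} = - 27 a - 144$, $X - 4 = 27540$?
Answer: $- \frac{1461}{4183} \approx -0.34927$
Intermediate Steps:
$X = 27544$ ($X = 4 + 27540 = 27544$)
$m{\left(w,a \right)} = -144 - 27 a$
$\frac{-8439 + m{\left(-156,115 \right)}}{5920 + X} = \frac{-8439 - 3249}{5920 + 27544} = \frac{-8439 - 3249}{33464} = \left(-8439 - 3249\right) \frac{1}{33464} = \left(-11688\right) \frac{1}{33464} = - \frac{1461}{4183}$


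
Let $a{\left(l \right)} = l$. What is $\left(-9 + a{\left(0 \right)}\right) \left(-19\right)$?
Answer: $171$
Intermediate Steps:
$\left(-9 + a{\left(0 \right)}\right) \left(-19\right) = \left(-9 + 0\right) \left(-19\right) = \left(-9\right) \left(-19\right) = 171$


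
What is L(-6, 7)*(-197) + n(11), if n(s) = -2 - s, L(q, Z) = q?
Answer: 1169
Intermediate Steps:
L(-6, 7)*(-197) + n(11) = -6*(-197) + (-2 - 1*11) = 1182 + (-2 - 11) = 1182 - 13 = 1169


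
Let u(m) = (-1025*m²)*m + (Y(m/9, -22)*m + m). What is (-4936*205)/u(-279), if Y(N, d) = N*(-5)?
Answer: -1011880/22260536451 ≈ -4.5456e-5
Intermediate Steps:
Y(N, d) = -5*N
u(m) = m - 1025*m³ - 5*m²/9 (u(m) = (-1025*m²)*m + ((-5*m/9)*m + m) = -1025*m³ + ((-5*m/9)*m + m) = -1025*m³ + (-5*m²/9 + m) = -1025*m³ + (m - 5*m²/9) = m - 1025*m³ - 5*m²/9)
(-4936*205)/u(-279) = (-4936*205)/(((⅑)*(-279)*(9 - 9225*(-279)² - 5*(-279)))) = -1011880*(-1/(31*(9 - 9225*77841 + 1395))) = -1011880*(-1/(31*(9 - 718083225 + 1395))) = -1011880/((⅑)*(-279)*(-718081821)) = -1011880/22260536451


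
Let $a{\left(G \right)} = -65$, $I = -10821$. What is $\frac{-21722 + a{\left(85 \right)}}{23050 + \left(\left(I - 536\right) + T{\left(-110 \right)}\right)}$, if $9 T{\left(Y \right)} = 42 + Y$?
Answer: $- \frac{196083}{105169} \approx -1.8645$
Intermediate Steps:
$T{\left(Y \right)} = \frac{14}{3} + \frac{Y}{9}$ ($T{\left(Y \right)} = \frac{42 + Y}{9} = \frac{14}{3} + \frac{Y}{9}$)
$\frac{-21722 + a{\left(85 \right)}}{23050 + \left(\left(I - 536\right) + T{\left(-110 \right)}\right)} = \frac{-21722 - 65}{23050 + \left(\left(-10821 - 536\right) + \left(\frac{14}{3} + \frac{1}{9} \left(-110\right)\right)\right)} = - \frac{21787}{23050 + \left(-11357 + \left(\frac{14}{3} - \frac{110}{9}\right)\right)} = - \frac{21787}{23050 - \frac{102281}{9}} = - \frac{21787}{\frac{105169}{9}} = \left(-21787\right) \frac{9}{105169} = - \frac{196083}{105169}$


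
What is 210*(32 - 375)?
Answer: -72030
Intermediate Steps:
210*(32 - 375) = 210*(-343) = -72030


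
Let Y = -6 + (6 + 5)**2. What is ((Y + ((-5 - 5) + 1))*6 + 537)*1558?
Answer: 1827534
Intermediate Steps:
Y = 115 (Y = -6 + 11**2 = -6 + 121 = 115)
((Y + ((-5 - 5) + 1))*6 + 537)*1558 = ((115 + ((-5 - 5) + 1))*6 + 537)*1558 = ((115 + (-10 + 1))*6 + 537)*1558 = ((115 - 9)*6 + 537)*1558 = (106*6 + 537)*1558 = (636 + 537)*1558 = 1173*1558 = 1827534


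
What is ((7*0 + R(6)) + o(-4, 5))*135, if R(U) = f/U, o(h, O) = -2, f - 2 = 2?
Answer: -180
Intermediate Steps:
f = 4 (f = 2 + 2 = 4)
R(U) = 4/U
((7*0 + R(6)) + o(-4, 5))*135 = ((7*0 + 4/6) - 2)*135 = ((0 + 4*(⅙)) - 2)*135 = ((0 + ⅔) - 2)*135 = (⅔ - 2)*135 = -4/3*135 = -180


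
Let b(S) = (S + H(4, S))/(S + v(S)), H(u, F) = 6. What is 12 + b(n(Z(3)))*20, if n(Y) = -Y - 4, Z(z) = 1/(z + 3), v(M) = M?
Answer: 38/5 ≈ 7.6000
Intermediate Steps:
Z(z) = 1/(3 + z)
n(Y) = -4 - Y
b(S) = (6 + S)/(2*S) (b(S) = (S + 6)/(S + S) = (6 + S)/((2*S)) = (6 + S)*(1/(2*S)) = (6 + S)/(2*S))
12 + b(n(Z(3)))*20 = 12 + ((6 + (-4 - 1/(3 + 3)))/(2*(-4 - 1/(3 + 3))))*20 = 12 + ((6 + (-4 - 1/6))/(2*(-4 - 1/6)))*20 = 12 + ((6 - 25/6)/(2*(-25/6)))*20 = 12 + ((1/2)*(-6/25)*(11/6))*20 = 12 - 11/50*20 = 12 - 22/5 = 38/5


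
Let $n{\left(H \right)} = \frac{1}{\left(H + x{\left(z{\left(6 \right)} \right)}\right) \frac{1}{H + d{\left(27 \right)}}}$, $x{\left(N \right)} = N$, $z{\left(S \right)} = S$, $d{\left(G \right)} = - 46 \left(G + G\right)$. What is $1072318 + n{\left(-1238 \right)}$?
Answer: $\frac{660549749}{616} \approx 1.0723 \cdot 10^{6}$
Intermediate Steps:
$d{\left(G \right)} = - 92 G$ ($d{\left(G \right)} = - 46 \cdot 2 G = - 92 G$)
$n{\left(H \right)} = \frac{-2484 + H}{6 + H}$ ($n{\left(H \right)} = \frac{1}{\left(H + 6\right) \frac{1}{H - 2484}} = \frac{1}{\left(6 + H\right) \frac{1}{H - 2484}} = \frac{1}{\left(6 + H\right) \frac{1}{-2484 + H}} = \frac{1}{\frac{1}{-2484 + H} \left(6 + H\right)} = \frac{-2484 + H}{6 + H}$)
$1072318 + n{\left(-1238 \right)} = 1072318 + \frac{-2484 - 1238}{6 - 1238} = 1072318 + \frac{1}{-1232} \left(-3722\right) = 1072318 - - \frac{1861}{616} = 1072318 + \frac{1861}{616} = \frac{660549749}{616}$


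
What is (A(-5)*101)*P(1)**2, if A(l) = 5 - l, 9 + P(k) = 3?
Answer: 36360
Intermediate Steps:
P(k) = -6 (P(k) = -9 + 3 = -6)
(A(-5)*101)*P(1)**2 = ((5 - 1*(-5))*101)*(-6)**2 = ((5 + 5)*101)*36 = (10*101)*36 = 1010*36 = 36360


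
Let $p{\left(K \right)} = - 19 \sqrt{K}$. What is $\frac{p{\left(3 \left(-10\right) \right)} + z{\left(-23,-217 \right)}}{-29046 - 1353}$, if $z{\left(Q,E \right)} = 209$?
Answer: $- \frac{209}{30399} + \frac{19 i \sqrt{30}}{30399} \approx -0.0068752 + 0.0034234 i$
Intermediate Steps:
$\frac{p{\left(3 \left(-10\right) \right)} + z{\left(-23,-217 \right)}}{-29046 - 1353} = \frac{- 19 \sqrt{3 \left(-10\right)} + 209}{-29046 - 1353} = \frac{- 19 \sqrt{-30} + 209}{-30399} = \left(- 19 i \sqrt{30} + 209\right) \left(- \frac{1}{30399}\right) = \left(209 - 19 i \sqrt{30}\right) \left(- \frac{1}{30399}\right) = - \frac{209}{30399} + \frac{19 i \sqrt{30}}{30399}$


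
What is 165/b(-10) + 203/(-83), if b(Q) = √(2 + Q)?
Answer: -203/83 - 165*I*√2/4 ≈ -2.4458 - 58.336*I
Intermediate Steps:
165/b(-10) + 203/(-83) = 165/(√(2 - 10)) + 203/(-83) = 165/(√(-8)) + 203*(-1/83) = 165/((2*I*√2)) - 203/83 = 165*(-I*√2/4) - 203/83 = -165*I*√2/4 - 203/83 = -203/83 - 165*I*√2/4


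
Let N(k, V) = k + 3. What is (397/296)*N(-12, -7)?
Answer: -3573/296 ≈ -12.071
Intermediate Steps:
N(k, V) = 3 + k
(397/296)*N(-12, -7) = (397/296)*(3 - 12) = (397*(1/296))*(-9) = (397/296)*(-9) = -3573/296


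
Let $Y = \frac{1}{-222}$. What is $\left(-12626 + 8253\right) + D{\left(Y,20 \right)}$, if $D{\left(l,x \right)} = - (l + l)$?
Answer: $- \frac{485402}{111} \approx -4373.0$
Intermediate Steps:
$Y = - \frac{1}{222} \approx -0.0045045$
$D{\left(l,x \right)} = - 2 l$
$\left(-12626 + 8253\right) + D{\left(Y,20 \right)} = \left(-12626 + 8253\right) - - \frac{1}{111} = -4373 + \frac{1}{111} = - \frac{485402}{111}$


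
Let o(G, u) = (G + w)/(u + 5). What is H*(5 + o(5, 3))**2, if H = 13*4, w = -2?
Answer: 24037/16 ≈ 1502.3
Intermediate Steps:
o(G, u) = (-2 + G)/(5 + u) (o(G, u) = (G - 2)/(u + 5) = (-2 + G)/(5 + u))
H = 52
H*(5 + o(5, 3))**2 = 52*(5 + (-2 + 5)/(5 + 3))**2 = 52*(5 + 3/8)**2 = 52*(43/8)**2 = 52*(1849/64) = 24037/16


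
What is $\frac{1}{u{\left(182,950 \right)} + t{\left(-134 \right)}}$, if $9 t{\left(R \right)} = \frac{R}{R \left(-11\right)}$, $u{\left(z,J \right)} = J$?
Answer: $\frac{99}{94049} \approx 0.0010526$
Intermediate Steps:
$t{\left(R \right)} = - \frac{1}{99}$ ($t{\left(R \right)} = \frac{R \frac{1}{R \left(-11\right)}}{9} = \frac{R \frac{1}{\left(-11\right) R}}{9} = \frac{R \left(- \frac{1}{11 R}\right)}{9} = \frac{1}{9} \left(- \frac{1}{11}\right) = - \frac{1}{99}$)
$\frac{1}{u{\left(182,950 \right)} + t{\left(-134 \right)}} = \frac{1}{950 - \frac{1}{99}} = \frac{1}{\frac{94049}{99}} = \frac{99}{94049}$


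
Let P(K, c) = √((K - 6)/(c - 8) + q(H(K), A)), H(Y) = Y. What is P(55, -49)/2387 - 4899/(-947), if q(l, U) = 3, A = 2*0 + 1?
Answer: 4899/947 + √6954/136059 ≈ 5.1738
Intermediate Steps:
A = 1 (A = 0 + 1 = 1)
P(K, c) = √(3 + (-6 + K)/(-8 + c)) (P(K, c) = √((K - 6)/(c - 8) + 3) = √((-6 + K)/(-8 + c) + 3) = √(3 + (-6 + K)/(-8 + c)))
P(55, -49)/2387 - 4899/(-947) = √((-30 + 55 + 3*(-49))/(-8 - 49))/2387 - 4899/(-947) = √((-30 + 55 - 147)/(-57))*(1/2387) - 4899*(-1/947) = √(-1/57*(-122))*(1/2387) + 4899/947 = √(122/57)*(1/2387) + 4899/947 = (√6954/57)*(1/2387) + 4899/947 = √6954/136059 + 4899/947 = 4899/947 + √6954/136059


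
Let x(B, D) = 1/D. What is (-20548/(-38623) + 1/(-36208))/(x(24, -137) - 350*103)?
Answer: -101922980457/6906793392599984 ≈ -1.4757e-5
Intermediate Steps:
(-20548/(-38623) + 1/(-36208))/(x(24, -137) - 350*103) = (-20548/(-38623) + 1/(-36208))/(1/(-137) - 350*103) = (-20548*(-1/38623) - 1/36208)/(-1/137 - 36050) = (20548/38623 - 1/36208)/(-4938851/137) = (743963361/1398461584)*(-137/4938851) = -101922980457/6906793392599984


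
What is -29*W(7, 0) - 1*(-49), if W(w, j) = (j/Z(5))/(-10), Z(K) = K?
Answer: 49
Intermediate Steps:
W(w, j) = -j/50 (W(w, j) = (j/5)/(-10) = (j*(⅕))*(-⅒) = (j/5)*(-⅒) = -j/50)
-29*W(7, 0) - 1*(-49) = -(-29)*0/50 - 1*(-49) = -29*0 + 49 = 0 + 49 = 49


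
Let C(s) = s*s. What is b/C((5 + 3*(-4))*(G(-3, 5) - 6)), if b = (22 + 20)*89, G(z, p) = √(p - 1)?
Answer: 267/56 ≈ 4.7679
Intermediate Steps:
G(z, p) = √(-1 + p)
b = 3738 (b = 42*89 = 3738)
C(s) = s²
b/C((5 + 3*(-4))*(G(-3, 5) - 6)) = 3738/(((5 + 3*(-4))*(√(-1 + 5) - 6))²) = 3738/(((5 - 12)*(√4 - 6))²) = 3738/((-7*(2 - 6))²) = 3738/((-7*(-4))²) = 3738/(28²) = 3738/784 = 3738*(1/784) = 267/56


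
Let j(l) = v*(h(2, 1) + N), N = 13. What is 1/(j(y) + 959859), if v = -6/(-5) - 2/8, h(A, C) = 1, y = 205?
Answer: 10/9598723 ≈ 1.0418e-6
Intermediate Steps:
v = 19/20 (v = -6*(-⅕) - 2*⅛ = 6/5 - ¼ = 19/20 ≈ 0.95000)
j(l) = 133/10 (j(l) = 19*(1 + 13)/20 = (19/20)*14 = 133/10)
1/(j(y) + 959859) = 1/(133/10 + 959859) = 1/(9598723/10) = 10/9598723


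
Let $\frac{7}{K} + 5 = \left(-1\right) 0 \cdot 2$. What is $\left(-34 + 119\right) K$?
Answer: $-119$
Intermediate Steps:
$K = - \frac{7}{5}$ ($K = \frac{7}{-5 + \left(-1\right) 0 \cdot 2} = \frac{7}{-5 + 0 \cdot 2} = \frac{7}{-5 + 0} = \frac{7}{-5} = 7 \left(- \frac{1}{5}\right) = - \frac{7}{5} \approx -1.4$)
$\left(-34 + 119\right) K = \left(-34 + 119\right) \left(- \frac{7}{5}\right) = 85 \left(- \frac{7}{5}\right) = -119$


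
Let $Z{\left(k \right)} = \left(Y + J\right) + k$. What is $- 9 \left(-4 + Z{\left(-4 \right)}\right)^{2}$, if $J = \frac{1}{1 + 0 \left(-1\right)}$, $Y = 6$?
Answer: $-9$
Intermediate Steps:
$J = 1$ ($J = \frac{1}{1 + 0} = 1^{-1} = 1$)
$Z{\left(k \right)} = 7 + k$ ($Z{\left(k \right)} = \left(6 + 1\right) + k = 7 + k$)
$- 9 \left(-4 + Z{\left(-4 \right)}\right)^{2} = - 9 \left(-4 + \left(7 - 4\right)\right)^{2} = - 9 \left(-4 + 3\right)^{2} = - 9 \left(-1\right)^{2} = \left(-9\right) 1 = -9$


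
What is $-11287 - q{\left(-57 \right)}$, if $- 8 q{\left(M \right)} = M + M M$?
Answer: $-10888$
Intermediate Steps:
$q{\left(M \right)} = - \frac{M}{8} - \frac{M^{2}}{8}$ ($q{\left(M \right)} = - \frac{M + M M}{8} = - \frac{M + M^{2}}{8} = - \frac{M}{8} - \frac{M^{2}}{8}$)
$-11287 - q{\left(-57 \right)} = -11287 - \left(- \frac{1}{8}\right) \left(-57\right) \left(1 - 57\right) = -11287 - \left(- \frac{1}{8}\right) \left(-57\right) \left(-56\right) = -11287 - -399 = -11287 + 399 = -10888$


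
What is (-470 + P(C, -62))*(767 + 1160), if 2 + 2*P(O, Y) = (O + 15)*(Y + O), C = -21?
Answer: -427794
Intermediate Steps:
P(O, Y) = -1 + (15 + O)*(O + Y)/2 (P(O, Y) = -1 + ((O + 15)*(Y + O))/2 = -1 + ((15 + O)*(O + Y))/2 = -1 + (15 + O)*(O + Y)/2)
(-470 + P(C, -62))*(767 + 1160) = (-470 + (-1 + (½)*(-21)² + (15/2)*(-21) + (15/2)*(-62) + (½)*(-21)*(-62)))*(767 + 1160) = (-470 + (-1 + (½)*441 - 315/2 - 465 + 651))*1927 = (-470 + (-1 + 441/2 - 315/2 - 465 + 651))*1927 = (-470 + 248)*1927 = -222*1927 = -427794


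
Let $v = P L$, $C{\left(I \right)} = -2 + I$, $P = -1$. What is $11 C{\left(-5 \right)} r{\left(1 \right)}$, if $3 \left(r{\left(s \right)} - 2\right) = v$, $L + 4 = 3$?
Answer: $- \frac{539}{3} \approx -179.67$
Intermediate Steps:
$L = -1$ ($L = -4 + 3 = -1$)
$v = 1$ ($v = \left(-1\right) \left(-1\right) = 1$)
$r{\left(s \right)} = \frac{7}{3}$ ($r{\left(s \right)} = 2 + \frac{1}{3} \cdot 1 = 2 + \frac{1}{3} = \frac{7}{3}$)
$11 C{\left(-5 \right)} r{\left(1 \right)} = 11 \left(-2 - 5\right) \frac{7}{3} = 11 \left(-7\right) \frac{7}{3} = \left(-77\right) \frac{7}{3} = - \frac{539}{3}$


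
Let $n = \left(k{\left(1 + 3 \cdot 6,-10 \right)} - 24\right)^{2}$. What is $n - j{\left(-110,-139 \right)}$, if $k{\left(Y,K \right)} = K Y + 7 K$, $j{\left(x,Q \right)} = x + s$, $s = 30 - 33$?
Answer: $80769$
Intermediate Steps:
$s = -3$ ($s = 30 - 33 = -3$)
$j{\left(x,Q \right)} = -3 + x$ ($j{\left(x,Q \right)} = x - 3 = -3 + x$)
$k{\left(Y,K \right)} = 7 K + K Y$
$n = 80656$ ($n = \left(- 10 \left(7 + \left(1 + 3 \cdot 6\right)\right) - 24\right)^{2} = \left(- 10 \left(7 + \left(1 + 18\right)\right) - 24\right)^{2} = \left(- 10 \left(7 + 19\right) - 24\right)^{2} = \left(\left(-10\right) 26 - 24\right)^{2} = \left(-260 - 24\right)^{2} = \left(-284\right)^{2} = 80656$)
$n - j{\left(-110,-139 \right)} = 80656 - \left(-3 - 110\right) = 80656 - -113 = 80656 + 113 = 80769$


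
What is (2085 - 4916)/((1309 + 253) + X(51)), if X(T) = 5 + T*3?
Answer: -2831/1720 ≈ -1.6459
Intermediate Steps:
X(T) = 5 + 3*T
(2085 - 4916)/((1309 + 253) + X(51)) = (2085 - 4916)/((1309 + 253) + (5 + 3*51)) = -2831/(1562 + (5 + 153)) = -2831/(1562 + 158) = -2831/1720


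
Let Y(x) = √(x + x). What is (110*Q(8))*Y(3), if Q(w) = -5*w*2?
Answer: -8800*√6 ≈ -21556.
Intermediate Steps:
Y(x) = √2*√x (Y(x) = √(2*x) = √2*√x)
Q(w) = -10*w
(110*Q(8))*Y(3) = (110*(-10*8))*(√2*√3) = (110*(-80))*√6 = -8800*√6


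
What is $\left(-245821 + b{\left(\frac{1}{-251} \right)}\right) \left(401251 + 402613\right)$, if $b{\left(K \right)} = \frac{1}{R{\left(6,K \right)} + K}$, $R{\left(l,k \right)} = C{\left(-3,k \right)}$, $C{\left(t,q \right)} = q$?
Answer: $-197707537276$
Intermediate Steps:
$R{\left(l,k \right)} = k$
$b{\left(K \right)} = \frac{1}{2 K}$ ($b{\left(K \right)} = \frac{1}{K + K} = \frac{1}{2 K}$)
$\left(-245821 + b{\left(\frac{1}{-251} \right)}\right) \left(401251 + 402613\right) = \left(-245821 + \frac{1}{2 \frac{1}{-251}}\right) \left(401251 + 402613\right) = \left(-245821 + \frac{1}{2 \left(- \frac{1}{251}\right)}\right) 803864 = \left(-245821 + \frac{1}{2} \left(-251\right)\right) 803864 = \left(-245821 - \frac{251}{2}\right) 803864 = \left(- \frac{491893}{2}\right) 803864 = -197707537276$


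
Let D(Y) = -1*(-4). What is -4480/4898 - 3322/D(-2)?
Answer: -4072269/4898 ≈ -831.42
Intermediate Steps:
D(Y) = 4
-4480/4898 - 3322/D(-2) = -4480/4898 - 3322/4 = -4480*1/4898 - 3322*¼ = -2240/2449 - 1661/2 = -4072269/4898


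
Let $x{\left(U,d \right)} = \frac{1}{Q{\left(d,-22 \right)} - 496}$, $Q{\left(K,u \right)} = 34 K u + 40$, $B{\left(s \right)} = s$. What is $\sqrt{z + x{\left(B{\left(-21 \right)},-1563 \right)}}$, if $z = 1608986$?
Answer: $\frac{\sqrt{6782496215490943}}{64926} \approx 1268.5$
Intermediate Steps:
$Q{\left(K,u \right)} = 40 + 34 K u$ ($Q{\left(K,u \right)} = 34 K u + 40 = 40 + 34 K u$)
$x{\left(U,d \right)} = \frac{1}{-456 - 748 d}$ ($x{\left(U,d \right)} = \frac{1}{\left(40 + 34 d \left(-22\right)\right) - 496} = \frac{1}{\left(40 - 748 d\right) - 496} = \frac{1}{-456 - 748 d}$)
$\sqrt{z + x{\left(B{\left(-21 \right)},-1563 \right)}} = \sqrt{1608986 + \frac{1}{4 \left(-114 - -292281\right)}} = \sqrt{1608986 + \frac{1}{4 \left(-114 + 292281\right)}} = \sqrt{1608986 + \frac{1}{4 \cdot 292167}} = \sqrt{1608986 + \frac{1}{4} \cdot \frac{1}{292167}} = \sqrt{1608986 + \frac{1}{1168668}} = \sqrt{\frac{1880370450649}{1168668}} = \frac{\sqrt{6782496215490943}}{64926}$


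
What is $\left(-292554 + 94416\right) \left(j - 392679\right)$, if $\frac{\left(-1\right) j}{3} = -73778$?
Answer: $33949955610$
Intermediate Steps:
$j = 221334$ ($j = \left(-3\right) \left(-73778\right) = 221334$)
$\left(-292554 + 94416\right) \left(j - 392679\right) = \left(-292554 + 94416\right) \left(221334 - 392679\right) = \left(-198138\right) \left(-171345\right) = 33949955610$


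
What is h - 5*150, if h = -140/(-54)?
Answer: -20180/27 ≈ -747.41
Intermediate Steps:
h = 70/27 (h = -140*(-1/54) = 70/27 ≈ 2.5926)
h - 5*150 = 70/27 - 5*150 = 70/27 - 750 = -20180/27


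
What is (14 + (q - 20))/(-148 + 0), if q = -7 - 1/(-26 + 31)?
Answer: 33/370 ≈ 0.089189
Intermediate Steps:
q = -36/5 (q = -7 - 1/5 = -7 - 1*⅕ = -7 - ⅕ = -36/5 ≈ -7.2000)
(14 + (q - 20))/(-148 + 0) = (14 + (-36/5 - 20))/(-148 + 0) = (14 - 136/5)/(-148) = -1/148*(-66/5) = 33/370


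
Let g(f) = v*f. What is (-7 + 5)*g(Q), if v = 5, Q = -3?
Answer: 30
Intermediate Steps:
g(f) = 5*f
(-7 + 5)*g(Q) = (-7 + 5)*(5*(-3)) = -2*(-15) = 30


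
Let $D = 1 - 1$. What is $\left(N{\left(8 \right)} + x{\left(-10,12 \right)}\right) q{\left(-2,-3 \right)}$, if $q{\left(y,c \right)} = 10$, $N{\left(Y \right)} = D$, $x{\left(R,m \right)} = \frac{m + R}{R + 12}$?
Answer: $10$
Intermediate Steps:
$x{\left(R,m \right)} = \frac{R + m}{12 + R}$
$D = 0$ ($D = 1 - 1 = 0$)
$N{\left(Y \right)} = 0$
$\left(N{\left(8 \right)} + x{\left(-10,12 \right)}\right) q{\left(-2,-3 \right)} = \left(0 + \frac{-10 + 12}{12 - 10}\right) 10 = \left(0 + \frac{1}{2} \cdot 2\right) 10 = \left(0 + 1\right) 10 = 1 \cdot 10 = 10$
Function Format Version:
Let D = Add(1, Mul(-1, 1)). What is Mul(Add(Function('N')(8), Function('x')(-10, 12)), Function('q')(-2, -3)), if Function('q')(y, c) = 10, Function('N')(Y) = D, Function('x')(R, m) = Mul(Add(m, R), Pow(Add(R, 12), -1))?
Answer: 10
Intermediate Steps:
Function('x')(R, m) = Mul(Pow(Add(12, R), -1), Add(R, m)) (Function('x')(R, m) = Mul(Add(R, m), Pow(Add(12, R), -1)) = Mul(Pow(Add(12, R), -1), Add(R, m)))
D = 0 (D = Add(1, -1) = 0)
Function('N')(Y) = 0
Mul(Add(Function('N')(8), Function('x')(-10, 12)), Function('q')(-2, -3)) = Mul(Add(0, Mul(Pow(Add(12, -10), -1), Add(-10, 12))), 10) = Mul(Add(0, Mul(Pow(2, -1), 2)), 10) = Mul(Add(0, Mul(Rational(1, 2), 2)), 10) = Mul(Add(0, 1), 10) = Mul(1, 10) = 10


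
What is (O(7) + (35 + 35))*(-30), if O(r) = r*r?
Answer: -3570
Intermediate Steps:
O(r) = r**2
(O(7) + (35 + 35))*(-30) = (7**2 + (35 + 35))*(-30) = (49 + 70)*(-30) = 119*(-30) = -3570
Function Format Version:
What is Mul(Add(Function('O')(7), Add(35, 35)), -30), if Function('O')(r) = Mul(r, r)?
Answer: -3570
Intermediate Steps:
Function('O')(r) = Pow(r, 2)
Mul(Add(Function('O')(7), Add(35, 35)), -30) = Mul(Add(Pow(7, 2), Add(35, 35)), -30) = Mul(Add(49, 70), -30) = Mul(119, -30) = -3570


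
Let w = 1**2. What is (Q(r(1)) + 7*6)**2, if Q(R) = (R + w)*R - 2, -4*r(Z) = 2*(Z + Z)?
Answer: 1600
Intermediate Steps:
w = 1
r(Z) = -Z (r(Z) = -(Z + Z)/2 = -2*Z/2 = -Z)
Q(R) = -2 + R*(1 + R) (Q(R) = (R + 1)*R - 2 = (1 + R)*R - 2 = R*(1 + R) - 2 = -2 + R*(1 + R))
(Q(r(1)) + 7*6)**2 = ((-2 - 1*1 + (-1*1)**2) + 7*6)**2 = ((-2 - 1 + (-1)**2) + 42)**2 = ((-2 - 1 + 1) + 42)**2 = (-2 + 42)**2 = 40**2 = 1600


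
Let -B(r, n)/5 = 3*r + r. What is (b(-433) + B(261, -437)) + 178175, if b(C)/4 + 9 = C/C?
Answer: 172923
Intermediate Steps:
B(r, n) = -20*r (B(r, n) = -5*(3*r + r) = -20*r)
b(C) = -32 (b(C) = -36 + 4*(C/C) = -36 + 4*1 = -36 + 4 = -32)
(b(-433) + B(261, -437)) + 178175 = (-32 - 20*261) + 178175 = (-32 - 5220) + 178175 = -5252 + 178175 = 172923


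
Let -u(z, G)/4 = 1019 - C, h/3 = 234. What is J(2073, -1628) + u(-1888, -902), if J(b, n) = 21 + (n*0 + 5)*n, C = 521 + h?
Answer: -7303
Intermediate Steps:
h = 702 (h = 3*234 = 702)
C = 1223 (C = 521 + 702 = 1223)
u(z, G) = 816 (u(z, G) = -4*(1019 - 1*1223) = -4*(1019 - 1223) = -4*(-204) = 816)
J(b, n) = 21 + 5*n (J(b, n) = 21 + (0 + 5)*n = 21 + 5*n)
J(2073, -1628) + u(-1888, -902) = (21 + 5*(-1628)) + 816 = (21 - 8140) + 816 = -8119 + 816 = -7303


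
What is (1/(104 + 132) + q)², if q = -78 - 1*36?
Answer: 723771409/55696 ≈ 12995.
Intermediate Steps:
q = -114 (q = -78 - 36 = -114)
(1/(104 + 132) + q)² = (1/(104 + 132) - 114)² = (1/236 - 114)² = (-26903/236)² = 723771409/55696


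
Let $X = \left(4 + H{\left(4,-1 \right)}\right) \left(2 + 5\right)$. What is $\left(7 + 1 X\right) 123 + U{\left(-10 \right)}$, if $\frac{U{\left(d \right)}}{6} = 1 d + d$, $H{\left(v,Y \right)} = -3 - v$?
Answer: $-1842$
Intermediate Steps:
$U{\left(d \right)} = 12 d$ ($U{\left(d \right)} = 6 \left(1 d + d\right) = 6 \left(d + d\right) = 6 \cdot 2 d = 12 d$)
$X = -21$ ($X = \left(4 - 7\right) \left(2 + 5\right) = \left(4 - 7\right) 7 = \left(-3\right) 7 = -21$)
$\left(7 + 1 X\right) 123 + U{\left(-10 \right)} = \left(7 + 1 \left(-21\right)\right) 123 + 12 \left(-10\right) = \left(7 - 21\right) 123 - 120 = \left(-14\right) 123 - 120 = -1722 - 120 = -1842$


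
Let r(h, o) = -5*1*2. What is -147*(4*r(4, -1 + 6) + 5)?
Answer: 5145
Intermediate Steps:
r(h, o) = -10 (r(h, o) = -5*2 = -10)
-147*(4*r(4, -1 + 6) + 5) = -147*(4*(-10) + 5) = -147*(-40 + 5) = -147*(-35) = 5145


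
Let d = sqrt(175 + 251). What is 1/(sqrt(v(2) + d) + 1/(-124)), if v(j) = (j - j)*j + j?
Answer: 1/(-1/124 + sqrt(2 + sqrt(426))) ≈ 0.21052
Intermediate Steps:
v(j) = j (v(j) = 0*j + j = 0 + j = j)
d = sqrt(426) ≈ 20.640
1/(sqrt(v(2) + d) + 1/(-124)) = 1/(sqrt(2 + sqrt(426)) + 1/(-124)) = 1/(sqrt(2 + sqrt(426)) - 1/124) = 1/(-1/124 + sqrt(2 + sqrt(426)))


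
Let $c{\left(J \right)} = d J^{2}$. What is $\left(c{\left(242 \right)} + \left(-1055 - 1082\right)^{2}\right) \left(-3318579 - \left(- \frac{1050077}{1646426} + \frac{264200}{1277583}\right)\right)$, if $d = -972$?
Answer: $\frac{365478504952635617617518449}{2103445868358} \approx 1.7375 \cdot 10^{14}$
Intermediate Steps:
$c{\left(J \right)} = - 972 J^{2}$
$\left(c{\left(242 \right)} + \left(-1055 - 1082\right)^{2}\right) \left(-3318579 - \left(- \frac{1050077}{1646426} + \frac{264200}{1277583}\right)\right) = \left(- 972 \cdot 242^{2} + \left(-1055 - 1082\right)^{2}\right) \left(-3318579 - \left(- \frac{1050077}{1646426} + \frac{264200}{1277583}\right)\right) = \left(\left(-972\right) 58564 + \left(-2137\right)^{2}\right) \left(-3318579 - - \frac{906574774691}{2103445868358}\right) = \left(-56924208 + 4566769\right) \left(-3318579 + \left(- \frac{264200}{1277583} + \frac{1050077}{1646426}\right)\right) = - 52357439 \left(-3318579 + \frac{906574774691}{2103445868358}\right) = \left(-52357439\right) \left(- \frac{6980450379794848591}{2103445868358}\right) = \frac{365478504952635617617518449}{2103445868358}$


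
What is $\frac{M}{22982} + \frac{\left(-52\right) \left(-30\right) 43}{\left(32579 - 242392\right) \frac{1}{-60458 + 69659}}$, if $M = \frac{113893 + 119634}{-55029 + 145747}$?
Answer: $- \frac{1286794972543913629}{437435153198788} \approx -2941.7$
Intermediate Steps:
$M = \frac{233527}{90718} \approx 2.5742$
$\frac{M}{22982} + \frac{\left(-52\right) \left(-30\right) 43}{\left(32579 - 242392\right) \frac{1}{-60458 + 69659}} = \frac{233527}{90718 \cdot 22982} + \frac{\left(-52\right) \left(-30\right) 43}{\left(32579 - 242392\right) \frac{1}{-60458 + 69659}} = \frac{233527}{90718} \cdot \frac{1}{22982} + \frac{1560 \cdot 43}{\left(-209813\right) \frac{1}{9201}} = \frac{233527}{2084881076} + \frac{67080}{\left(-209813\right) \frac{1}{9201}} = \frac{233527}{2084881076} + \frac{67080}{- \frac{209813}{9201}} = \frac{233527}{2084881076} + 67080 \left(- \frac{9201}{209813}\right) = \frac{233527}{2084881076} - \frac{617203080}{209813} = - \frac{1286794972543913629}{437435153198788}$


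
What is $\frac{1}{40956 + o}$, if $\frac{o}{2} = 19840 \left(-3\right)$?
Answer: $- \frac{1}{78084} \approx -1.2807 \cdot 10^{-5}$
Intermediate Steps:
$o = -119040$ ($o = 2 \cdot 19840 \left(-3\right) = 2 \left(-59520\right) = -119040$)
$\frac{1}{40956 + o} = \frac{1}{40956 - 119040} = \frac{1}{-78084} = - \frac{1}{78084}$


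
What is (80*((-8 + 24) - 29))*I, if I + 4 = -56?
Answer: 62400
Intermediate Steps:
I = -60 (I = -4 - 56 = -60)
(80*((-8 + 24) - 29))*I = (80*((-8 + 24) - 29))*(-60) = (80*(16 - 29))*(-60) = (80*(-13))*(-60) = -1040*(-60) = 62400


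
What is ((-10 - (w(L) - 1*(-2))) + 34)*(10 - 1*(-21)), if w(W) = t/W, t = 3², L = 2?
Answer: 1085/2 ≈ 542.50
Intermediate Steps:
t = 9
w(W) = 9/W
((-10 - (w(L) - 1*(-2))) + 34)*(10 - 1*(-21)) = ((-10 - (9/2 - 1*(-2))) + 34)*(10 - 1*(-21)) = ((-10 - (9*(½) + 2)) + 34)*(10 + 21) = ((-10 - (9/2 + 2)) + 34)*31 = ((-10 - 1*13/2) + 34)*31 = ((-10 - 13/2) + 34)*31 = (-33/2 + 34)*31 = (35/2)*31 = 1085/2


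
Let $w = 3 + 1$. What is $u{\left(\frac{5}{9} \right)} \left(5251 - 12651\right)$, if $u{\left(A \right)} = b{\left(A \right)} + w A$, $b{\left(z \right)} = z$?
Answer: $- \frac{185000}{9} \approx -20556.0$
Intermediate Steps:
$w = 4$
$u{\left(A \right)} = 5 A$ ($u{\left(A \right)} = A + 4 A = 5 A$)
$u{\left(\frac{5}{9} \right)} \left(5251 - 12651\right) = 5 \cdot \frac{5}{9} \left(5251 - 12651\right) = 5 \cdot 5 \cdot \frac{1}{9} \left(5251 - 12651\right) = 5 \cdot \frac{5}{9} \left(-7400\right) = \frac{25}{9} \left(-7400\right) = - \frac{185000}{9}$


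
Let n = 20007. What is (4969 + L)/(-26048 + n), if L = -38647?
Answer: 33678/6041 ≈ 5.5749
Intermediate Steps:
(4969 + L)/(-26048 + n) = (4969 - 38647)/(-26048 + 20007) = -33678/(-6041) = -33678*(-1/6041) = 33678/6041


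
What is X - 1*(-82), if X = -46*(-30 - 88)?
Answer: 5510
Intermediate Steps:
X = 5428 (X = -46*(-118) = 5428)
X - 1*(-82) = 5428 - 1*(-82) = 5428 + 82 = 5510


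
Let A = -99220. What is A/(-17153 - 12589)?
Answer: 49610/14871 ≈ 3.3360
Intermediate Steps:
A/(-17153 - 12589) = -99220/(-17153 - 12589) = -99220/(-29742) = -99220*(-1/29742) = 49610/14871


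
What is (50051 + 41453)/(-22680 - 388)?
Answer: -22876/5767 ≈ -3.9667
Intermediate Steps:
(50051 + 41453)/(-22680 - 388) = 91504/(-23068) = 91504*(-1/23068) = -22876/5767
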